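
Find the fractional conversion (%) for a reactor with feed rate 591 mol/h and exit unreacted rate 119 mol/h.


X = (F_in - F_out) / F_in * 100
Moles reacted = 591 - 119 = 472
X = 472 / 591 * 100
= 0.7986 * 100
= 79.86 %

79.86 %


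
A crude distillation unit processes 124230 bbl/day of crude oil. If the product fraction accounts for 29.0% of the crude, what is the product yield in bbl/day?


Crude throughput = 124230 bbl/day
Fraction yield = 29.0%
yield = throughput * fraction / 100
yield = 124230 * 29.0 / 100 = 36026.7

36026.7 bbl/day


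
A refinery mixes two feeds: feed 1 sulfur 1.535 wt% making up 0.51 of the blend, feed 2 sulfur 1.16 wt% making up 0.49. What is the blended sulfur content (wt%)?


Linear sulfur blending: S_blend = x1*S1 + x2*S2
Contribution 1: 0.51 * 1.535 = 0.78285 wt%
Contribution 2: 0.49 * 1.16 = 0.5684 wt%
S_blend = 0.78285 + 0.5684 = 1.35125

1.35125 wt%


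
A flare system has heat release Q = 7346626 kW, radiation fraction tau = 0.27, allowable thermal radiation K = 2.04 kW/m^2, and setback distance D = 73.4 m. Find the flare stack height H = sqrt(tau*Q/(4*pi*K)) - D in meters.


tau*Q/(4*pi*K) = 0.27 * 7346626 / (4 * pi * 2.04) = 77377
sqrt(77377) = 278.167
H = 278.167 - 73.4 = 204.8

204.8 m


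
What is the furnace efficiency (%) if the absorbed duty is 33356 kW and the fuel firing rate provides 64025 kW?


Furnace efficiency = Q_absorbed / Q_fuel * 100
= 33356 / 64025 * 100 = 52.10

52.10 %


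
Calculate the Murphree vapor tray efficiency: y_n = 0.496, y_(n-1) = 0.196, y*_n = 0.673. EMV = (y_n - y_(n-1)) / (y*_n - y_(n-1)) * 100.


Murphree vapor efficiency: EMV = (y_n - y_(n-1)) / (y*_n - y_(n-1)) * 100
EMV = (0.496 - 0.196) / (0.673 - 0.196) * 100 = 0.3 / 0.477 * 100 = 62.89

62.89 %


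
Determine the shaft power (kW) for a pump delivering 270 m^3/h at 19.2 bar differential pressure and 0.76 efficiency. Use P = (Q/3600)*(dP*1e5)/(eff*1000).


Q = 270 / 3600 = 0.075 m^3/s
P = 0.075 * (19.2 * 1e5) / 0.76 / 1000 = 189.5

189.5 kW


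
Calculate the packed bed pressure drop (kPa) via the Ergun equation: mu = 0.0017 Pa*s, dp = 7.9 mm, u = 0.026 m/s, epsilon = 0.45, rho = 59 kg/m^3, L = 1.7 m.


dp = 7.9 mm = 0.0079 m
Viscous term = 150*0.0017*0.026*(1-0.45)^2 / (0.0079^2*0.45^3) = 352.653
Inertial term = 1.75*59*0.026^2*(1-0.45) / (0.0079*0.45^3) = 53.3255
dP/L = 352.653 + 53.3255 = 405.978 Pa/m
dP = 405.978 * 1.7 / 1000 = 0.6902 kPa

0.6902 kPa


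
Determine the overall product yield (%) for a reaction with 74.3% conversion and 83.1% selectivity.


Overall yield = conversion (%) * selectivity (%) / 100
Conversion = 74.3%, Selectivity = 83.1%
Y = 74.3 * 83.1 / 100
= 61.7433 %

61.7433 %


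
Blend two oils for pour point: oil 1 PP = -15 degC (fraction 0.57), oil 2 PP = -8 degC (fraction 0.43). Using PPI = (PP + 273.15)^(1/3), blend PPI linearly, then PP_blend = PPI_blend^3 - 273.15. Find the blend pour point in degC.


PPI_1 = (-15 + 273.15)^(1/3) = 6.36733
PPI_2 = (-8 + 273.15)^(1/3) = 6.42437
PPI_blend = 0.57 * 6.36733 + 0.43 * 6.42437 = 6.391857
PP_blend = 6.391857^3 - 273.15 = 261.1447 - 273.15 = -12.01

-12.01 degC


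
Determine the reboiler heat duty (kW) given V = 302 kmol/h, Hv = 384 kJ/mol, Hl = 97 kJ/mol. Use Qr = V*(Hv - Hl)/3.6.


Qr = 302 * (384 - 97) / 3.6 = 302 * 287 / 3.6 = 24080

24080 kW


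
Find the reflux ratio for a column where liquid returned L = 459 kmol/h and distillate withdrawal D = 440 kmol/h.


Reflux ratio definition: R = L / D (liquid returned / distillate withdrawn)
L = 459 kmol/h, D = 440 kmol/h
R = 459 / 440 = 1.043

1.043


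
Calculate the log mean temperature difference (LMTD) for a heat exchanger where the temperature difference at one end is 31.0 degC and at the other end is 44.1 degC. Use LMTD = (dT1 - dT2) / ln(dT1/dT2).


LMTD = (dT1 - dT2) / ln(dT1/dT2)
= (31.0 - 44.1) / ln(31.0 / 44.1) = -13.1 / -0.352473 = 37.17

37.17 degC


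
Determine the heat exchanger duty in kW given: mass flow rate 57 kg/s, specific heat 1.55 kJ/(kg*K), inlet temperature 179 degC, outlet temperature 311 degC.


Q = m_dot * cp * delta_T
delta_T = 311 - 179 = 132 K
Q = 57 * 1.55 * 132
= 88.35 * 132
= 11662.2 kW

11662.2 kW


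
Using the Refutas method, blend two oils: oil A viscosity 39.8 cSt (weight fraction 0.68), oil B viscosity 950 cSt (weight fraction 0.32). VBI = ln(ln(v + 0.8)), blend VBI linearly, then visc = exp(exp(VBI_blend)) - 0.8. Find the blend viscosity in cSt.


Refutas method: VBN_i = 14.534*ln(ln(visc_i + 0.8)) + 10.975, blended linearly by mass fraction; since VBN is linear in VBI_i = ln(ln(visc_i + 0.8)) and the fractions sum to 1, blend VBI directly: visc = exp(exp(VBI_blend)) - 0.8
VBI_1 = ln(ln(39.8 + 0.8)) = 1.30935
VBI_2 = ln(ln(950 + 0.8)) = 1.92531
VBI_blend = 0.68 * 1.30935 + 0.32 * 1.92531 = 1.50646
visc_blend = exp(exp(1.50646)) - 0.8 = 90.19

90.19 cSt


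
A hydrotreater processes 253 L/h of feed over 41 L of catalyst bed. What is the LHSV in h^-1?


LHSV = volumetric feed rate / catalyst volume
= 253 L/h / 41 L
= 6.171 h^-1

6.171 h^-1


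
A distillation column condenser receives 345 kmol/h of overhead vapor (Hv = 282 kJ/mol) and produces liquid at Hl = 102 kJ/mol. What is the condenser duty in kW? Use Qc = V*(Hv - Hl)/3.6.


Qc = 345 * (282 - 102) / 3.6 = 345 * 180 / 3.6 = 17250

17250 kW


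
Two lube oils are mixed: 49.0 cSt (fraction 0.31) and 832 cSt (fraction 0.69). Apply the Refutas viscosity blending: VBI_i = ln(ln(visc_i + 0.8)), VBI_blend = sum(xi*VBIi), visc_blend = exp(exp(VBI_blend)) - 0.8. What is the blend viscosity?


Refutas method: VBN_i = 14.534*ln(ln(visc_i + 0.8)) + 10.975, blended linearly by mass fraction; since VBN is linear in VBI_i = ln(ln(visc_i + 0.8)) and the fractions sum to 1, blend VBI directly: visc = exp(exp(VBI_blend)) - 0.8
VBI_1 = ln(ln(49.0 + 0.8)) = 1.36303
VBI_2 = ln(ln(832 + 0.8)) = 1.9058
VBI_blend = 0.31 * 1.36303 + 0.69 * 1.9058 = 1.73754
visc_blend = exp(exp(1.73754)) - 0.8 = 293.1

293.1 cSt


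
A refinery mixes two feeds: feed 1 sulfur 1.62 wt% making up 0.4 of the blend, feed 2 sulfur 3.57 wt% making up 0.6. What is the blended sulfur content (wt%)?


Linear sulfur blending: S_blend = x1*S1 + x2*S2
Contribution 1: 0.4 * 1.62 = 0.648 wt%
Contribution 2: 0.6 * 3.57 = 2.142 wt%
S_blend = 0.648 + 2.142 = 2.79

2.79 wt%


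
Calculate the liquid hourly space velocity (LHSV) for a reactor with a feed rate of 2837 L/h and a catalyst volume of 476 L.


LHSV = volumetric feed rate / catalyst volume
= 2837 L/h / 476 L
= 5.960 h^-1

5.960 h^-1


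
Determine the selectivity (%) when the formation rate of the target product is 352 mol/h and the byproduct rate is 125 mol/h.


Selectivity = desired / (desired + undesired) * 100
Total products = 352 + 125 = 477 mol/h
S = 352 / 477 * 100
= 0.7379 * 100
= 73.79 %

73.79 %


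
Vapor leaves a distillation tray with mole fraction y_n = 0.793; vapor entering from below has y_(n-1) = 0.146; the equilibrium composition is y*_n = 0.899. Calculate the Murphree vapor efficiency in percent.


Murphree vapor efficiency: EMV = (y_n - y_(n-1)) / (y*_n - y_(n-1)) * 100
EMV = (0.793 - 0.146) / (0.899 - 0.146) * 100 = 0.647 / 0.753 * 100 = 85.92

85.92 %


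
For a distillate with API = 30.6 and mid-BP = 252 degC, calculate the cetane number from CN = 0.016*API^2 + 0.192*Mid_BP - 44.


CN = 0.016 * 30.6^2 + 0.192 * 252 - 44
CN = 14.98176 + 48.384 - 44 = 19.36576

19.36576


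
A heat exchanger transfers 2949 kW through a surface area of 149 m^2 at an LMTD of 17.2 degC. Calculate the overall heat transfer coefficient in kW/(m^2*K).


From Q = U*A*LMTD, U = Q / (A * LMTD)
U = 2949 / (149 * 17.2) = 2949 / 2562.8 = 1.151

1.151 kW/(m^2*K)


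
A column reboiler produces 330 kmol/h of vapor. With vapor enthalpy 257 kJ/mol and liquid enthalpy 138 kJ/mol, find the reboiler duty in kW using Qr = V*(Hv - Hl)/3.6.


Qr = 330 * (257 - 138) / 3.6 = 330 * 119 / 3.6 = 10910

10910 kW


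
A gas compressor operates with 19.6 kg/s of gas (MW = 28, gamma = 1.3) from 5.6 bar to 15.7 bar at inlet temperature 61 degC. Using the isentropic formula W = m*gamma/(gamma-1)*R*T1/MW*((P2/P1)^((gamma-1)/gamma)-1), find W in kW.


Isentropic work: W = m*(gamma/(gamma-1))*(R*T1/MW)*((P2/P1)^((gamma-1)/gamma) - 1)
T1 = 61 + 273.15 = 334.15 K
Pressure ratio = 15.7 / 5.6 = 2.80357
Exponent = (1.3 - 1)/1.3 = 0.230769
(P2/P1)^exp - 1 = 2.80357^0.230769 - 1 = 0.26858
W = 19.6 * 1.3 / 0.3 * 8.314 * 334.15 / 28 * 0.26858 = 2263

2263 kW


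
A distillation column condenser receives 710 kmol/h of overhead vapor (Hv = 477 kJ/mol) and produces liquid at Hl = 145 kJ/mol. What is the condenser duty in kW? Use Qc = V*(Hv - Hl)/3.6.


Qc = 710 * (477 - 145) / 3.6 = 710 * 332 / 3.6 = 65480

65480 kW


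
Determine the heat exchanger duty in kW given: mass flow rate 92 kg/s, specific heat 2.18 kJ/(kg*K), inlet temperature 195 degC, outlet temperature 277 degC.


Q = m_dot * cp * delta_T
delta_T = 277 - 195 = 82 K
Q = 92 * 2.18 * 82
= 200.56 * 82
= 16445.92 kW

16445.92 kW


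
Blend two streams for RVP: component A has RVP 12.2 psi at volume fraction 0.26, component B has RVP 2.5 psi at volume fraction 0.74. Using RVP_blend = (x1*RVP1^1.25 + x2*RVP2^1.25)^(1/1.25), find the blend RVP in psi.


Chevron index: RVP_blend = (sum xi*RVPi^1.25)^(1/1.25)
RVP^1.25 terms: 0.26 * 12.2^1.25 + 0.74 * 2.5^1.25 = 8.25446
RVP_blend = 8.25446^(1/1.25) = 5.412

5.412 psi


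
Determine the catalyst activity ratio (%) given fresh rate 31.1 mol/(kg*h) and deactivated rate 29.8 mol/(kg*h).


Activity (%) = (rate_used / rate_fresh) * 100
rate_used = 29.8, rate_fresh = 31.1
= (29.8 / 31.1) * 100
= 0.9582 * 100 = 95.82

95.82 %


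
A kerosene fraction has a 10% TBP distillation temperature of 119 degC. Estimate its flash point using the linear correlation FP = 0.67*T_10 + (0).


FP = 0.67 * 119 + (0) = 79.73

79.73 degC


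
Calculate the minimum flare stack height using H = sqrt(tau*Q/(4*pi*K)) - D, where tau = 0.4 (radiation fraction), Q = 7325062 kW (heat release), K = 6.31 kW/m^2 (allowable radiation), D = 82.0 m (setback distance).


tau*Q/(4*pi*K) = 0.4 * 7325062 / (4 * pi * 6.31) = 36951.5
sqrt(36951.5) = 192.228
H = 192.228 - 82.0 = 110.2

110.2 m


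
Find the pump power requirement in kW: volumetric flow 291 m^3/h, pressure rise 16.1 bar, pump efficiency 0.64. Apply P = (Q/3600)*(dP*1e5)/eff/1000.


Q = 291 / 3600 = 0.0808333 m^3/s
P = 0.0808333 * (16.1 * 1e5) / 0.64 / 1000 = 203.3

203.3 kW


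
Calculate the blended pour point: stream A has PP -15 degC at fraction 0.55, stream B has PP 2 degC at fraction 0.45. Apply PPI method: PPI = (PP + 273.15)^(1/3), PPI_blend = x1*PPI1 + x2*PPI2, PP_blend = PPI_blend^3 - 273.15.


PPI_1 = (-15 + 273.15)^(1/3) = 6.36733
PPI_2 = (2 + 273.15)^(1/3) = 6.504139
PPI_blend = 0.55 * 6.36733 + 0.45 * 6.504139 = 6.428894
PP_blend = 6.428894^3 - 273.15 = 265.7105 - 273.15 = -7.44

-7.44 degC


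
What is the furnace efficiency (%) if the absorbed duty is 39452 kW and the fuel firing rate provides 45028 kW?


Furnace efficiency = Q_absorbed / Q_fuel * 100
= 39452 / 45028 * 100 = 87.62

87.62 %


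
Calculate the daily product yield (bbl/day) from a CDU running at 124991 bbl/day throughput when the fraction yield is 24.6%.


Crude throughput = 124991 bbl/day
Fraction yield = 24.6%
yield = throughput * fraction / 100
yield = 124991 * 24.6 / 100 = 30747.786

30747.786 bbl/day


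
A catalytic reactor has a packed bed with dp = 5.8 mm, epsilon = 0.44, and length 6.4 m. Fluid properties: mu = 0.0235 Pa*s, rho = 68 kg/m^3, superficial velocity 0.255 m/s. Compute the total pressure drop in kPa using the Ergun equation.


dp = 5.8 mm = 0.0058 m
Viscous term = 150*0.0235*0.255*(1-0.44)^2 / (0.0058^2*0.44^3) = 98369.7
Inertial term = 1.75*68*0.255^2*(1-0.44) / (0.0058*0.44^3) = 8770.6
dP/L = 98369.7 + 8770.6 = 107140 Pa/m
dP = 107140 * 6.4 / 1000 = 685.7 kPa

685.7 kPa


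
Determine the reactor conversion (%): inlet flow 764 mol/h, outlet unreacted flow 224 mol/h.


X = (F_in - F_out) / F_in * 100
Moles reacted = 764 - 224 = 540
X = 540 / 764 * 100
= 0.7068 * 100
= 70.68 %

70.68 %


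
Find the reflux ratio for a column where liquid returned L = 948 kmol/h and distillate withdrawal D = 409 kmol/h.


Reflux ratio definition: R = L / D (liquid returned / distillate withdrawn)
L = 948 kmol/h, D = 409 kmol/h
R = 948 / 409 = 2.318

2.318


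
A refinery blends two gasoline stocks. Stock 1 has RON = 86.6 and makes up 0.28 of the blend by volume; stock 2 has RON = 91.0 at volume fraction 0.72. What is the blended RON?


Linear blending: RON_blend = sum(vi * RONi)
Contribution 1: 0.28 * 86.6 = 24.248
Contribution 2: 0.72 * 91.0 = 65.52
RON_blend = 24.248 + 65.52 = 89.768

89.768


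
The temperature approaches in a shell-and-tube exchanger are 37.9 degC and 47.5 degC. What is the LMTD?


LMTD = (dT1 - dT2) / ln(dT1/dT2)
= (37.9 - 47.5) / ln(37.9 / 47.5) = -9.6 / -0.225779 = 42.52

42.52 degC


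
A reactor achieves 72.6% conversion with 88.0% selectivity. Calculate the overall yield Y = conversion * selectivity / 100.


Overall yield = conversion (%) * selectivity (%) / 100
Conversion = 72.6%, Selectivity = 88.0%
Y = 72.6 * 88.0 / 100
= 63.888 %

63.888 %


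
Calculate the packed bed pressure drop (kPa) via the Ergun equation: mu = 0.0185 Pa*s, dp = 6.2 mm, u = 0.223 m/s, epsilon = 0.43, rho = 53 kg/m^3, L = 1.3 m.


dp = 6.2 mm = 0.0062 m
Viscous term = 150*0.0185*0.223*(1-0.43)^2 / (0.0062^2*0.43^3) = 65785.3
Inertial term = 1.75*53*0.223^2*(1-0.43) / (0.0062*0.43^3) = 5333.37
dP/L = 65785.3 + 5333.37 = 71118.7 Pa/m
dP = 71118.7 * 1.3 / 1000 = 92.45 kPa

92.45 kPa


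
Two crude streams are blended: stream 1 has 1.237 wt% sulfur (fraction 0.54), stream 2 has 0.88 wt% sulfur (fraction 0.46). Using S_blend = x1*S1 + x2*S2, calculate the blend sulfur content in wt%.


Linear sulfur blending: S_blend = x1*S1 + x2*S2
Contribution 1: 0.54 * 1.237 = 0.66798 wt%
Contribution 2: 0.46 * 0.88 = 0.4048 wt%
S_blend = 0.66798 + 0.4048 = 1.07278

1.07278 wt%


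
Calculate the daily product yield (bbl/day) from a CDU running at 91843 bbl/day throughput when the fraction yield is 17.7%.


Crude throughput = 91843 bbl/day
Fraction yield = 17.7%
yield = throughput * fraction / 100
yield = 91843 * 17.7 / 100 = 16256.211

16256.211 bbl/day


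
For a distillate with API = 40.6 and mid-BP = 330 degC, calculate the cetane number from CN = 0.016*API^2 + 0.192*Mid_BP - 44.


CN = 0.016 * 40.6^2 + 0.192 * 330 - 44
CN = 26.37376 + 63.36 - 44 = 45.73376

45.73376


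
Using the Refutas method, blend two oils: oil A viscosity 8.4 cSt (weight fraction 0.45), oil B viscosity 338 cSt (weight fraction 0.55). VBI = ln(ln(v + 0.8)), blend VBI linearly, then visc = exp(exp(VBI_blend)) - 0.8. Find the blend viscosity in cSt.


Refutas method: VBN_i = 14.534*ln(ln(visc_i + 0.8)) + 10.975, blended linearly by mass fraction; since VBN is linear in VBI_i = ln(ln(visc_i + 0.8)) and the fractions sum to 1, blend VBI directly: visc = exp(exp(VBI_blend)) - 0.8
VBI_1 = ln(ln(8.4 + 0.8)) = 0.797148
VBI_2 = ln(ln(338 + 0.8)) = 1.76223
VBI_blend = 0.45 * 0.797148 + 0.55 * 1.76223 = 1.32794
visc_blend = exp(exp(1.32794)) - 0.8 = 42.72

42.72 cSt


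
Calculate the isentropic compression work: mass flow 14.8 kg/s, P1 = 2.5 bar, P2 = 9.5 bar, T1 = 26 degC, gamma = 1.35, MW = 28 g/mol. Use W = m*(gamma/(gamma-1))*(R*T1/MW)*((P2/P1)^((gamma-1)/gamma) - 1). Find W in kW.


Isentropic work: W = m*(gamma/(gamma-1))*(R*T1/MW)*((P2/P1)^((gamma-1)/gamma) - 1)
T1 = 26 + 273.15 = 299.15 K
Pressure ratio = 9.5 / 2.5 = 3.8
Exponent = (1.35 - 1)/1.35 = 0.259259
(P2/P1)^exp - 1 = 3.8^0.259259 - 1 = 0.41356
W = 14.8 * 1.35 / 0.35 * 8.314 * 299.15 / 28 * 0.41356 = 2097

2097 kW


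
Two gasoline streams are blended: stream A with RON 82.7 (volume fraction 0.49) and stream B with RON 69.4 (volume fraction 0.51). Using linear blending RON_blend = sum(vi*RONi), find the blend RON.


Linear blending: RON_blend = sum(vi * RONi)
Contribution 1: 0.49 * 82.7 = 40.523
Contribution 2: 0.51 * 69.4 = 35.394
RON_blend = 40.523 + 35.394 = 75.917

75.917


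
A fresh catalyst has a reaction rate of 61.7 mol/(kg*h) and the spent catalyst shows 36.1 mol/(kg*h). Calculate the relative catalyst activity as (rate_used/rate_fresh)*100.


Activity (%) = (rate_used / rate_fresh) * 100
rate_used = 36.1, rate_fresh = 61.7
= (36.1 / 61.7) * 100
= 0.5851 * 100 = 58.51

58.51 %


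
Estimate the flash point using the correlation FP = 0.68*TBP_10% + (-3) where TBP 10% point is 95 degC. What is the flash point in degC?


FP = 0.68 * 95 + (-3) = 61.6

61.6 degC


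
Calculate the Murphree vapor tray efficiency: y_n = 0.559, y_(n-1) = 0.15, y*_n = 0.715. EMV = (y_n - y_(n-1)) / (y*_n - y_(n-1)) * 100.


Murphree vapor efficiency: EMV = (y_n - y_(n-1)) / (y*_n - y_(n-1)) * 100
EMV = (0.559 - 0.15) / (0.715 - 0.15) * 100 = 0.409 / 0.565 * 100 = 72.39

72.39 %


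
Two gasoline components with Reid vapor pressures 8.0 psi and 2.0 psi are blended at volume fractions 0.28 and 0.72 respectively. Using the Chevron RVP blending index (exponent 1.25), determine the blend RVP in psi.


Chevron index: RVP_blend = (sum xi*RVPi^1.25)^(1/1.25)
RVP^1.25 terms: 0.28 * 8.0^1.25 + 0.72 * 2.0^1.25 = 5.47967
RVP_blend = 5.47967^(1/1.25) = 3.899

3.899 psi


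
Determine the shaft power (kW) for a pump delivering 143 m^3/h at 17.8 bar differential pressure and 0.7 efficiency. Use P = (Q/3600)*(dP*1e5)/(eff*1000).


Q = 143 / 3600 = 0.0397222 m^3/s
P = 0.0397222 * (17.8 * 1e5) / 0.7 / 1000 = 101.0

101.0 kW


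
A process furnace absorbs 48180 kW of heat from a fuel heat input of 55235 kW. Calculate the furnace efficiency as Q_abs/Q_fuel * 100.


Furnace efficiency = Q_absorbed / Q_fuel * 100
= 48180 / 55235 * 100 = 87.23

87.23 %


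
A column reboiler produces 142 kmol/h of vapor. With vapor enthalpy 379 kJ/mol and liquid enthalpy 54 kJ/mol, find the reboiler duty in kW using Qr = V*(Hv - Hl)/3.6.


Qr = 142 * (379 - 54) / 3.6 = 142 * 325 / 3.6 = 12820

12820 kW


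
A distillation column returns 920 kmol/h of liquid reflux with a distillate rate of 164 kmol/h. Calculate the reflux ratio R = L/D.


Reflux ratio definition: R = L / D (liquid returned / distillate withdrawn)
L = 920 kmol/h, D = 164 kmol/h
R = 920 / 164 = 5.610

5.610


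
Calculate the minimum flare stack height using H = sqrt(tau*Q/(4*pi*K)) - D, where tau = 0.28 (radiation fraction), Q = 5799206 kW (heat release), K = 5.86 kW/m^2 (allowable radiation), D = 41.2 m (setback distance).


tau*Q/(4*pi*K) = 0.28 * 5799206 / (4 * pi * 5.86) = 22050.5
sqrt(22050.5) = 148.494
H = 148.494 - 41.2 = 107.3

107.3 m


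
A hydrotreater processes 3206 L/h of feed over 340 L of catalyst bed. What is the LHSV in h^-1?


LHSV = volumetric feed rate / catalyst volume
= 3206 L/h / 340 L
= 9.429 h^-1

9.429 h^-1


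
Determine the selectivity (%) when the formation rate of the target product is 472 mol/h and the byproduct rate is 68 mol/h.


Selectivity = desired / (desired + undesired) * 100
Total products = 472 + 68 = 540 mol/h
S = 472 / 540 * 100
= 0.8741 * 100
= 87.41 %

87.41 %


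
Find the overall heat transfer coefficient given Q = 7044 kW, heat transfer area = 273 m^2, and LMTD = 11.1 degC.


From Q = U*A*LMTD, U = Q / (A * LMTD)
U = 7044 / (273 * 11.1) = 7044 / 3030.3 = 2.325

2.325 kW/(m^2*K)


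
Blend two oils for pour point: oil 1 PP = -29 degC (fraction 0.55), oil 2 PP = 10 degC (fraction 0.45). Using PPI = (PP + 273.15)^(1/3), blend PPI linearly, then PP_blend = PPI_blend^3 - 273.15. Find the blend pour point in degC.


PPI_1 = (-29 + 273.15)^(1/3) = 6.25008
PPI_2 = (10 + 273.15)^(1/3) = 6.566574
PPI_blend = 0.55 * 6.25008 + 0.45 * 6.566574 = 6.392502
PP_blend = 6.392502^3 - 273.15 = 261.2237 - 273.15 = -11.93

-11.93 degC


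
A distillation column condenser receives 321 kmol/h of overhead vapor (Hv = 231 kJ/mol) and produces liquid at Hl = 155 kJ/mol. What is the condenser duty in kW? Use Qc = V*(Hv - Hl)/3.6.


Qc = 321 * (231 - 155) / 3.6 = 321 * 76 / 3.6 = 6777

6777 kW


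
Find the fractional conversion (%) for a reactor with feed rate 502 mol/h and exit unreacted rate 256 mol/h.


X = (F_in - F_out) / F_in * 100
Moles reacted = 502 - 256 = 246
X = 246 / 502 * 100
= 0.4900 * 100
= 49.00 %

49.00 %


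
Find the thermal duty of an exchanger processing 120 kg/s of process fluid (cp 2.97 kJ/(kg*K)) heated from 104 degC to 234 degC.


Q = m_dot * cp * delta_T
delta_T = 234 - 104 = 130 K
Q = 120 * 2.97 * 130
= 356.4 * 130
= 46332 kW

46332 kW


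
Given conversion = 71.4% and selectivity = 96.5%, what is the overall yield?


Overall yield = conversion (%) * selectivity (%) / 100
Conversion = 71.4%, Selectivity = 96.5%
Y = 71.4 * 96.5 / 100
= 68.901 %

68.901 %


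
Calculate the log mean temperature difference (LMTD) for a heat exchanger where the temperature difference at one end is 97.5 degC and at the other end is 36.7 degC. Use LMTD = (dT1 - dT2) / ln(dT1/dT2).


LMTD = (dT1 - dT2) / ln(dT1/dT2)
= (97.5 - 36.7) / ln(97.5 / 36.7) = 60.8 / 0.977076 = 62.23

62.23 degC


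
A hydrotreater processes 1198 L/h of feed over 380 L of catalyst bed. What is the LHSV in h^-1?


LHSV = volumetric feed rate / catalyst volume
= 1198 L/h / 380 L
= 3.153 h^-1

3.153 h^-1


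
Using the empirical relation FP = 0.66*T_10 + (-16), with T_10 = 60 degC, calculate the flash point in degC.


FP = 0.66 * 60 + (-16) = 23.6

23.6 degC


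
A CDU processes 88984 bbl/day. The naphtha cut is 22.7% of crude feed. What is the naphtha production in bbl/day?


Crude throughput = 88984 bbl/day
Fraction yield = 22.7%
yield = throughput * fraction / 100
yield = 88984 * 22.7 / 100 = 20199.368

20199.368 bbl/day


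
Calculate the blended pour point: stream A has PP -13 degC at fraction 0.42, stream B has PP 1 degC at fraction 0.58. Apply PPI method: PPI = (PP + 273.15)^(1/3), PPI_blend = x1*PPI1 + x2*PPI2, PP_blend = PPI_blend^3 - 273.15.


PPI_1 = (-13 + 273.15)^(1/3) = 6.383731
PPI_2 = (1 + 273.15)^(1/3) = 6.49625
PPI_blend = 0.42 * 6.383731 + 0.58 * 6.49625 = 6.448992
PP_blend = 6.448992^3 - 273.15 = 268.2103 - 273.15 = -4.94

-4.94 degC


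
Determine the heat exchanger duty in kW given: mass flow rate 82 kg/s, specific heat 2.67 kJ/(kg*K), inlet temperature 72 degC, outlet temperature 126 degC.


Q = m_dot * cp * delta_T
delta_T = 126 - 72 = 54 K
Q = 82 * 2.67 * 54
= 218.94 * 54
= 11822.76 kW

11822.76 kW


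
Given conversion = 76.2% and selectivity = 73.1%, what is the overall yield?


Overall yield = conversion (%) * selectivity (%) / 100
Conversion = 76.2%, Selectivity = 73.1%
Y = 76.2 * 73.1 / 100
= 55.7022 %

55.7022 %


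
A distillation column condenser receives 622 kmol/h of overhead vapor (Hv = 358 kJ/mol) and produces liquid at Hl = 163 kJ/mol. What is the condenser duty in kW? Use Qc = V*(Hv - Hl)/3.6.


Qc = 622 * (358 - 163) / 3.6 = 622 * 195 / 3.6 = 33690

33690 kW


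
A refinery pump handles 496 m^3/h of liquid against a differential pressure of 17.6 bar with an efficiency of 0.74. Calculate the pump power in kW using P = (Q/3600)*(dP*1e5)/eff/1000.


Q = 496 / 3600 = 0.137778 m^3/s
P = 0.137778 * (17.6 * 1e5) / 0.74 / 1000 = 327.7

327.7 kW


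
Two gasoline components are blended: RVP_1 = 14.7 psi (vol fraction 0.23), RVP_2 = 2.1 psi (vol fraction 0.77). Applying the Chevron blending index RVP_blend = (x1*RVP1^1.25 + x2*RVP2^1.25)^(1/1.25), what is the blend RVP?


Chevron index: RVP_blend = (sum xi*RVPi^1.25)^(1/1.25)
RVP^1.25 terms: 0.23 * 14.7^1.25 + 0.77 * 2.1^1.25 = 8.5668
RVP_blend = 8.5668^(1/1.25) = 5.575

5.575 psi


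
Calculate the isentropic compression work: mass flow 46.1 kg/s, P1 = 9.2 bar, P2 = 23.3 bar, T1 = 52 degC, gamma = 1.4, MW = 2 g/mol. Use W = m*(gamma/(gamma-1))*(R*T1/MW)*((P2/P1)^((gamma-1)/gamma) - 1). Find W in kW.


Isentropic work: W = m*(gamma/(gamma-1))*(R*T1/MW)*((P2/P1)^((gamma-1)/gamma) - 1)
T1 = 52 + 273.15 = 325.15 K
Pressure ratio = 23.3 / 9.2 = 2.53261
Exponent = (1.4 - 1)/1.4 = 0.285714
(P2/P1)^exp - 1 = 2.53261^0.285714 - 1 = 0.304083
W = 46.1 * 1.4 / 0.4 * 8.314 * 325.15 / 2 * 0.304083 = 66320

66320 kW


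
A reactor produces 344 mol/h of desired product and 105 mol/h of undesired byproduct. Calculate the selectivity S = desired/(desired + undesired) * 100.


Selectivity = desired / (desired + undesired) * 100
Total products = 344 + 105 = 449 mol/h
S = 344 / 449 * 100
= 0.7661 * 100
= 76.61 %

76.61 %


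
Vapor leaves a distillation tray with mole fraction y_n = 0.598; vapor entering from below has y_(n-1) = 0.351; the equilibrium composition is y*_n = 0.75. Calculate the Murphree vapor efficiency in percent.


Murphree vapor efficiency: EMV = (y_n - y_(n-1)) / (y*_n - y_(n-1)) * 100
EMV = (0.598 - 0.351) / (0.75 - 0.351) * 100 = 0.247 / 0.399 * 100 = 61.90

61.90 %


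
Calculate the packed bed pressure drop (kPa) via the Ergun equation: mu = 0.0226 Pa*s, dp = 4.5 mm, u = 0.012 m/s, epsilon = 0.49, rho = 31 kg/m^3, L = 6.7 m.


dp = 4.5 mm = 0.0045 m
Viscous term = 150*0.0226*0.012*(1-0.49)^2 / (0.0045^2*0.49^3) = 4441.28
Inertial term = 1.75*31*0.012^2*(1-0.49) / (0.0045*0.49^3) = 7.52544
dP/L = 4441.28 + 7.52544 = 4448.81 Pa/m
dP = 4448.81 * 6.7 / 1000 = 29.81 kPa

29.81 kPa


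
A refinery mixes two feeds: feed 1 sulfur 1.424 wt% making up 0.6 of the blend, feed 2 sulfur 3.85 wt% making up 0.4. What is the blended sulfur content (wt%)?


Linear sulfur blending: S_blend = x1*S1 + x2*S2
Contribution 1: 0.6 * 1.424 = 0.8544 wt%
Contribution 2: 0.4 * 3.85 = 1.54 wt%
S_blend = 0.8544 + 1.54 = 2.3944

2.3944 wt%


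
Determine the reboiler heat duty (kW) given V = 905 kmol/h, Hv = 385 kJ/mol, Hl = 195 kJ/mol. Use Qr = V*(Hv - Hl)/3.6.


Qr = 905 * (385 - 195) / 3.6 = 905 * 190 / 3.6 = 47760

47760 kW


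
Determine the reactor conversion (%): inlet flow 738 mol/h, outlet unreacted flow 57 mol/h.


X = (F_in - F_out) / F_in * 100
Moles reacted = 738 - 57 = 681
X = 681 / 738 * 100
= 0.9228 * 100
= 92.28 %

92.28 %


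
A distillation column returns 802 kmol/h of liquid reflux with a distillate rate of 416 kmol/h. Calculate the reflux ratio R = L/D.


Reflux ratio definition: R = L / D (liquid returned / distillate withdrawn)
L = 802 kmol/h, D = 416 kmol/h
R = 802 / 416 = 1.928

1.928


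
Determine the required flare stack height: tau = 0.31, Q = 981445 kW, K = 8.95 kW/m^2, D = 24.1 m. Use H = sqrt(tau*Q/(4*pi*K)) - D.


tau*Q/(4*pi*K) = 0.31 * 981445 / (4 * pi * 8.95) = 2705.17
sqrt(2705.17) = 52.0112
H = 52.0112 - 24.1 = 27.91

27.91 m


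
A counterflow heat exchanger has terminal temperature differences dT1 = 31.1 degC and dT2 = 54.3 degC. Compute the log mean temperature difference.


LMTD = (dT1 - dT2) / ln(dT1/dT2)
= (31.1 - 54.3) / ln(31.1 / 54.3) = -23.2 / -0.557316 = 41.63

41.63 degC


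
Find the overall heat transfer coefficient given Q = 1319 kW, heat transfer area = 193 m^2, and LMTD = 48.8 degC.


From Q = U*A*LMTD, U = Q / (A * LMTD)
U = 1319 / (193 * 48.8) = 1319 / 9418.4 = 0.1400

0.1400 kW/(m^2*K)


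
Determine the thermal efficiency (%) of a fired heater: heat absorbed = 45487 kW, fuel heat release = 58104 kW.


Furnace efficiency = Q_absorbed / Q_fuel * 100
= 45487 / 58104 * 100 = 78.29

78.29 %


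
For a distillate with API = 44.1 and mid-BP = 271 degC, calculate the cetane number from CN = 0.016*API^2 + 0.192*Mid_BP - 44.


CN = 0.016 * 44.1^2 + 0.192 * 271 - 44
CN = 31.11696 + 52.032 - 44 = 39.14896

39.14896


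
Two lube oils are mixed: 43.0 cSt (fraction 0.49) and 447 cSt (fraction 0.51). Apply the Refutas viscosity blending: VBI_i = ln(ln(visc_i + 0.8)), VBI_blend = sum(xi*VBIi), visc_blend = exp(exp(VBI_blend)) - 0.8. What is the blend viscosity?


Refutas method: VBN_i = 14.534*ln(ln(visc_i + 0.8)) + 10.975, blended linearly by mass fraction; since VBN is linear in VBI_i = ln(ln(visc_i + 0.8)) and the fractions sum to 1, blend VBI directly: visc = exp(exp(VBI_blend)) - 0.8
VBI_1 = ln(ln(43.0 + 0.8)) = 1.32963
VBI_2 = ln(ln(447 + 0.8)) = 1.809
VBI_blend = 0.49 * 1.32963 + 0.51 * 1.809 = 1.57411
visc_blend = exp(exp(1.57411)) - 0.8 = 124.0

124.0 cSt


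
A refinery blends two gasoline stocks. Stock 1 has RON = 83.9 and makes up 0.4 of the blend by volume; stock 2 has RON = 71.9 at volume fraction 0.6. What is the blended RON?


Linear blending: RON_blend = sum(vi * RONi)
Contribution 1: 0.4 * 83.9 = 33.56
Contribution 2: 0.6 * 71.9 = 43.14
RON_blend = 33.56 + 43.14 = 76.7

76.7


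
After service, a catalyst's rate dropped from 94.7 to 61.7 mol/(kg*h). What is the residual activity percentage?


Activity (%) = (rate_used / rate_fresh) * 100
rate_used = 61.7, rate_fresh = 94.7
= (61.7 / 94.7) * 100
= 0.6515 * 100 = 65.15

65.15 %


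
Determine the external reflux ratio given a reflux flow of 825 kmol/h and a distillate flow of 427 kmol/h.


Reflux ratio definition: R = L / D (liquid returned / distillate withdrawn)
L = 825 kmol/h, D = 427 kmol/h
R = 825 / 427 = 1.932

1.932


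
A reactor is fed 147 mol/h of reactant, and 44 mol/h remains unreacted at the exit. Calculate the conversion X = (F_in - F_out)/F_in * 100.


X = (F_in - F_out) / F_in * 100
Moles reacted = 147 - 44 = 103
X = 103 / 147 * 100
= 0.7007 * 100
= 70.07 %

70.07 %


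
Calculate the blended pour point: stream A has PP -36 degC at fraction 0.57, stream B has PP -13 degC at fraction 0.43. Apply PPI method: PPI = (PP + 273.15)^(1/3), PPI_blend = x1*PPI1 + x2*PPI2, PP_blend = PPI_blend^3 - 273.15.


PPI_1 = (-36 + 273.15)^(1/3) = 6.189768
PPI_2 = (-13 + 273.15)^(1/3) = 6.383731
PPI_blend = 0.57 * 6.189768 + 0.43 * 6.383731 = 6.273172
PP_blend = 6.273172^3 - 273.15 = 246.8662 - 273.15 = -26.28

-26.28 degC


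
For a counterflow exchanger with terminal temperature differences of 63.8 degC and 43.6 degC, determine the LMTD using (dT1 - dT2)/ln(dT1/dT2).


LMTD = (dT1 - dT2) / ln(dT1/dT2)
= (63.8 - 43.6) / ln(63.8 / 43.6) = 20.2 / 0.380696 = 53.06

53.06 degC


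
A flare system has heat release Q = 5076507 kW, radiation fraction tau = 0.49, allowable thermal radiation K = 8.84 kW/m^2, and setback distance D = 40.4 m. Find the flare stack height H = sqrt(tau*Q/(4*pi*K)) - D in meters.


tau*Q/(4*pi*K) = 0.49 * 5076507 / (4 * pi * 8.84) = 22392.3
sqrt(22392.3) = 149.641
H = 149.641 - 40.4 = 109.2

109.2 m


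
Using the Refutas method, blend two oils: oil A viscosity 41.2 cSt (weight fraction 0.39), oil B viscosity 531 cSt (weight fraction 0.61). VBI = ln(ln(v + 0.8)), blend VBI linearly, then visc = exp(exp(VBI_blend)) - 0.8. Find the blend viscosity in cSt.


Refutas method: VBN_i = 14.534*ln(ln(visc_i + 0.8)) + 10.975, blended linearly by mass fraction; since VBN is linear in VBI_i = ln(ln(visc_i + 0.8)) and the fractions sum to 1, blend VBI directly: visc = exp(exp(VBI_blend)) - 0.8
VBI_1 = ln(ln(41.2 + 0.8)) = 1.31846
VBI_2 = ln(ln(531 + 0.8)) = 1.83678
VBI_blend = 0.39 * 1.31846 + 0.61 * 1.83678 = 1.63464
visc_blend = exp(exp(1.63464)) - 0.8 = 167.8

167.8 cSt


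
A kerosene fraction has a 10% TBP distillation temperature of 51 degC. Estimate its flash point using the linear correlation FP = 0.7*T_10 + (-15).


FP = 0.7 * 51 + (-15) = 20.7

20.7 degC


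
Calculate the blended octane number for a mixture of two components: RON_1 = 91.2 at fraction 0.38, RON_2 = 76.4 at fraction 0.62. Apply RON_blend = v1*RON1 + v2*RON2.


Linear blending: RON_blend = sum(vi * RONi)
Contribution 1: 0.38 * 91.2 = 34.656
Contribution 2: 0.62 * 76.4 = 47.368
RON_blend = 34.656 + 47.368 = 82.024

82.024


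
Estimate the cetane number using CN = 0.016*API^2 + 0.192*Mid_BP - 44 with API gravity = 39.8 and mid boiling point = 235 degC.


CN = 0.016 * 39.8^2 + 0.192 * 235 - 44
CN = 25.34464 + 45.12 - 44 = 26.46464

26.46464


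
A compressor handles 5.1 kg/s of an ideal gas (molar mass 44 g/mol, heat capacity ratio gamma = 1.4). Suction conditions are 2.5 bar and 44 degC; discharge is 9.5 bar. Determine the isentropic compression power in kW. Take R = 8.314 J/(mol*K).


Isentropic work: W = m*(gamma/(gamma-1))*(R*T1/MW)*((P2/P1)^((gamma-1)/gamma) - 1)
T1 = 44 + 273.15 = 317.15 K
Pressure ratio = 9.5 / 2.5 = 3.8
Exponent = (1.4 - 1)/1.4 = 0.285714
(P2/P1)^exp - 1 = 3.8^0.285714 - 1 = 0.464375
W = 5.1 * 1.4 / 0.4 * 8.314 * 317.15 / 44 * 0.464375 = 496.7

496.7 kW


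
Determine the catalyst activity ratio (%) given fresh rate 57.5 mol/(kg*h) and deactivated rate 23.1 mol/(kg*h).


Activity (%) = (rate_used / rate_fresh) * 100
rate_used = 23.1, rate_fresh = 57.5
= (23.1 / 57.5) * 100
= 0.4017 * 100 = 40.17

40.17 %


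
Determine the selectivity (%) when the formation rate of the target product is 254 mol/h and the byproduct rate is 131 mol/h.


Selectivity = desired / (desired + undesired) * 100
Total products = 254 + 131 = 385 mol/h
S = 254 / 385 * 100
= 0.6597 * 100
= 65.97 %

65.97 %


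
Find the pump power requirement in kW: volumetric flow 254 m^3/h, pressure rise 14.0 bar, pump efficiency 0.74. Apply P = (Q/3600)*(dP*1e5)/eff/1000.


Q = 254 / 3600 = 0.0705556 m^3/s
P = 0.0705556 * (14.0 * 1e5) / 0.74 / 1000 = 133.5

133.5 kW


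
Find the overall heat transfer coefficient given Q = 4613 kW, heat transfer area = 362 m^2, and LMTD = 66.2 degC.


From Q = U*A*LMTD, U = Q / (A * LMTD)
U = 4613 / (362 * 66.2) = 4613 / 23964.4 = 0.1925

0.1925 kW/(m^2*K)


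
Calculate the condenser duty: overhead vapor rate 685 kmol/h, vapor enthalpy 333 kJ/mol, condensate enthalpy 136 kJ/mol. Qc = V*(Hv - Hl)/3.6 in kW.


Qc = 685 * (333 - 136) / 3.6 = 685 * 197 / 3.6 = 37480

37480 kW


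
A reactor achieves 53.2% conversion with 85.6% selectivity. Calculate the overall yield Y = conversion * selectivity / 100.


Overall yield = conversion (%) * selectivity (%) / 100
Conversion = 53.2%, Selectivity = 85.6%
Y = 53.2 * 85.6 / 100
= 45.5392 %

45.5392 %


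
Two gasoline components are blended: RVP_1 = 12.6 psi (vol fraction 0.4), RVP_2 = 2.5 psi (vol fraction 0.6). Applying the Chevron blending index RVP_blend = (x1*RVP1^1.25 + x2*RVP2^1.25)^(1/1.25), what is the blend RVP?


Chevron index: RVP_blend = (sum xi*RVPi^1.25)^(1/1.25)
RVP^1.25 terms: 0.4 * 12.6^1.25 + 0.6 * 2.5^1.25 = 11.3818
RVP_blend = 11.3818^(1/1.25) = 6.998

6.998 psi


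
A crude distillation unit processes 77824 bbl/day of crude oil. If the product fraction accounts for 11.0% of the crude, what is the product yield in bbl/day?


Crude throughput = 77824 bbl/day
Fraction yield = 11.0%
yield = throughput * fraction / 100
yield = 77824 * 11.0 / 100 = 8560.64

8560.64 bbl/day


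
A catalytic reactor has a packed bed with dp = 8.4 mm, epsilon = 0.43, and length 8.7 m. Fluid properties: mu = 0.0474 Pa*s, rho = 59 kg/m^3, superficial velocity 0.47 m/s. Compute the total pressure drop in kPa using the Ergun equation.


dp = 8.4 mm = 0.0084 m
Viscous term = 150*0.0474*0.47*(1-0.43)^2 / (0.0084^2*0.43^3) = 193532
Inertial term = 1.75*59*0.47^2*(1-0.43) / (0.0084*0.43^3) = 19466
dP/L = 193532 + 19466 = 212998 Pa/m
dP = 212998 * 8.7 / 1000 = 1853 kPa

1853 kPa


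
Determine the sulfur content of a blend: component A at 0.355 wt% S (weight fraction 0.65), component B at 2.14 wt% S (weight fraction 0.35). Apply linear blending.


Linear sulfur blending: S_blend = x1*S1 + x2*S2
Contribution 1: 0.65 * 0.355 = 0.23075 wt%
Contribution 2: 0.35 * 2.14 = 0.749 wt%
S_blend = 0.23075 + 0.749 = 0.97975

0.97975 wt%


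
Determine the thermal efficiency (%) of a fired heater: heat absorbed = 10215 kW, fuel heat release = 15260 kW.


Furnace efficiency = Q_absorbed / Q_fuel * 100
= 10215 / 15260 * 100 = 66.94

66.94 %


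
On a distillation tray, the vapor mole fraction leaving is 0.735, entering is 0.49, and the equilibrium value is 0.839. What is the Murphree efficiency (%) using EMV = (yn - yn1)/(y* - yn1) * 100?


Murphree vapor efficiency: EMV = (y_n - y_(n-1)) / (y*_n - y_(n-1)) * 100
EMV = (0.735 - 0.49) / (0.839 - 0.49) * 100 = 0.245 / 0.349 * 100 = 70.20

70.20 %


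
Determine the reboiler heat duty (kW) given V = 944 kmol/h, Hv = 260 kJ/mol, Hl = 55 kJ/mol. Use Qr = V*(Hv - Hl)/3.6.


Qr = 944 * (260 - 55) / 3.6 = 944 * 205 / 3.6 = 53760

53760 kW


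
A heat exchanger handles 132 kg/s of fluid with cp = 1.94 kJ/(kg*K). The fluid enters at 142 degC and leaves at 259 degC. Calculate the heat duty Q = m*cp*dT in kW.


Q = m_dot * cp * delta_T
delta_T = 259 - 142 = 117 K
Q = 132 * 1.94 * 117
= 256.08 * 117
= 29961.36 kW

29961.36 kW


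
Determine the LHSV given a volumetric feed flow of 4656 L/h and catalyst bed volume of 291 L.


LHSV = volumetric feed rate / catalyst volume
= 4656 L/h / 291 L
= 16.00 h^-1

16.00 h^-1


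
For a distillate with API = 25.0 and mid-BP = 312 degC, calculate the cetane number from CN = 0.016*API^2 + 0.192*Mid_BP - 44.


CN = 0.016 * 25.0^2 + 0.192 * 312 - 44
CN = 10 + 59.904 - 44 = 25.904

25.904


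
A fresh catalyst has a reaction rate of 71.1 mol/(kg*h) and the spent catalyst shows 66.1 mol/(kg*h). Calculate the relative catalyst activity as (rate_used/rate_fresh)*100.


Activity (%) = (rate_used / rate_fresh) * 100
rate_used = 66.1, rate_fresh = 71.1
= (66.1 / 71.1) * 100
= 0.9297 * 100 = 92.97

92.97 %


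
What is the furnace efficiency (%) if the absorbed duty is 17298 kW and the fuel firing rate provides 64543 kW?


Furnace efficiency = Q_absorbed / Q_fuel * 100
= 17298 / 64543 * 100 = 26.80

26.80 %


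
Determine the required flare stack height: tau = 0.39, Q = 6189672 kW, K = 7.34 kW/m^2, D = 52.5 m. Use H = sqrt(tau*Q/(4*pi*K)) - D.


tau*Q/(4*pi*K) = 0.39 * 6189672 / (4 * pi * 7.34) = 26171.4
sqrt(26171.4) = 161.776
H = 161.776 - 52.5 = 109.3

109.3 m


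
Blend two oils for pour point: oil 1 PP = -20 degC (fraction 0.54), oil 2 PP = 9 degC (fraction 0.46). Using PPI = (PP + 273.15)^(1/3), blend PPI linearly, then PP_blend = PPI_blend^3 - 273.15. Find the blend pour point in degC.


PPI_1 = (-20 + 273.15)^(1/3) = 6.325953
PPI_2 = (9 + 273.15)^(1/3) = 6.558835
PPI_blend = 0.54 * 6.325953 + 0.46 * 6.558835 = 6.433079
PP_blend = 6.433079^3 - 273.15 = 266.2298 - 273.15 = -6.92

-6.92 degC


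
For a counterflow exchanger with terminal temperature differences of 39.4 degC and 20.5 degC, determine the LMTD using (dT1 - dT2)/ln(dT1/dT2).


LMTD = (dT1 - dT2) / ln(dT1/dT2)
= (39.4 - 20.5) / ln(39.4 / 20.5) = 18.9 / 0.653341 = 28.93

28.93 degC


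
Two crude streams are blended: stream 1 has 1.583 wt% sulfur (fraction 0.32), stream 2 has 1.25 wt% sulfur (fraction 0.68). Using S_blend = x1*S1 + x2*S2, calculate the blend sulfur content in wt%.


Linear sulfur blending: S_blend = x1*S1 + x2*S2
Contribution 1: 0.32 * 1.583 = 0.50656 wt%
Contribution 2: 0.68 * 1.25 = 0.85 wt%
S_blend = 0.50656 + 0.85 = 1.35656

1.35656 wt%


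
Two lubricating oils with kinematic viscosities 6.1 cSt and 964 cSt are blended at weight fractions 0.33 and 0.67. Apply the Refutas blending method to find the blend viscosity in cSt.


Refutas method: VBN_i = 14.534*ln(ln(visc_i + 0.8)) + 10.975, blended linearly by mass fraction; since VBN is linear in VBI_i = ln(ln(visc_i + 0.8)) and the fractions sum to 1, blend VBI directly: visc = exp(exp(VBI_blend)) - 0.8
VBI_1 = ln(ln(6.1 + 0.8)) = 0.658308
VBI_2 = ln(ln(964 + 0.8)) = 1.92744
VBI_blend = 0.33 * 0.658308 + 0.67 * 1.92744 = 1.50863
visc_blend = exp(exp(1.50863)) - 0.8 = 91.08

91.08 cSt


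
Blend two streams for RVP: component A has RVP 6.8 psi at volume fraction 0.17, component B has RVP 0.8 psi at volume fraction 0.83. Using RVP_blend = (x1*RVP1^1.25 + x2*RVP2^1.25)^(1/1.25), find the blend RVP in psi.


Chevron index: RVP_blend = (sum xi*RVPi^1.25)^(1/1.25)
RVP^1.25 terms: 0.17 * 6.8^1.25 + 0.83 * 0.8^1.25 = 2.49472
RVP_blend = 2.49472^(1/1.25) = 2.078

2.078 psi
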